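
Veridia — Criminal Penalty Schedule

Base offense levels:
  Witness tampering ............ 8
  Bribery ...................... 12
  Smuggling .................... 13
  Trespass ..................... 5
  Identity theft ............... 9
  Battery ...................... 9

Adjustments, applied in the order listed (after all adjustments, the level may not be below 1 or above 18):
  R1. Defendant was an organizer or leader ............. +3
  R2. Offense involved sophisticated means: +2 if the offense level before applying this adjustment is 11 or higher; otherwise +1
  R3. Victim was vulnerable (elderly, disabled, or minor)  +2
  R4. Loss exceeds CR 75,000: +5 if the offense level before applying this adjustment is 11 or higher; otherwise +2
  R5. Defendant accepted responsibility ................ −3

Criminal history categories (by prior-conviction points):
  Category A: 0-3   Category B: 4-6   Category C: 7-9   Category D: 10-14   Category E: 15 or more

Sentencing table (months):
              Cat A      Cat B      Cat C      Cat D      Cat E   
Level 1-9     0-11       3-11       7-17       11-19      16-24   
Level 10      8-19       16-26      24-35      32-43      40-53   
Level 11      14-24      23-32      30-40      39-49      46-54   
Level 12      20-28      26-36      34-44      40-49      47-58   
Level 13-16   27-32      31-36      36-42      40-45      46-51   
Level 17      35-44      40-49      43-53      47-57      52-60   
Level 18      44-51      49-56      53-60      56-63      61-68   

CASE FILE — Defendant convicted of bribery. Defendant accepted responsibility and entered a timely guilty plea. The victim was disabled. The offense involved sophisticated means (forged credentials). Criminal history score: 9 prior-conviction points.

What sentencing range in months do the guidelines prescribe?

Base offense level for bribery: 12.
R1 does not apply.
R2 applies (level before this adjustment is 12 ≥ 11, so +2): 12 + 2 = 14.
R3 applies: 14 + 2 = 16.
R4 does not apply.
R5 applies: 16 − 3 = 13.
Final offense level: 13.
Criminal history: 9 prior points → Category C (7-9).
Level 13 falls in the 13-16 band.
Grid: Level 13-16 × Category C = 36-42 months.

36-42 months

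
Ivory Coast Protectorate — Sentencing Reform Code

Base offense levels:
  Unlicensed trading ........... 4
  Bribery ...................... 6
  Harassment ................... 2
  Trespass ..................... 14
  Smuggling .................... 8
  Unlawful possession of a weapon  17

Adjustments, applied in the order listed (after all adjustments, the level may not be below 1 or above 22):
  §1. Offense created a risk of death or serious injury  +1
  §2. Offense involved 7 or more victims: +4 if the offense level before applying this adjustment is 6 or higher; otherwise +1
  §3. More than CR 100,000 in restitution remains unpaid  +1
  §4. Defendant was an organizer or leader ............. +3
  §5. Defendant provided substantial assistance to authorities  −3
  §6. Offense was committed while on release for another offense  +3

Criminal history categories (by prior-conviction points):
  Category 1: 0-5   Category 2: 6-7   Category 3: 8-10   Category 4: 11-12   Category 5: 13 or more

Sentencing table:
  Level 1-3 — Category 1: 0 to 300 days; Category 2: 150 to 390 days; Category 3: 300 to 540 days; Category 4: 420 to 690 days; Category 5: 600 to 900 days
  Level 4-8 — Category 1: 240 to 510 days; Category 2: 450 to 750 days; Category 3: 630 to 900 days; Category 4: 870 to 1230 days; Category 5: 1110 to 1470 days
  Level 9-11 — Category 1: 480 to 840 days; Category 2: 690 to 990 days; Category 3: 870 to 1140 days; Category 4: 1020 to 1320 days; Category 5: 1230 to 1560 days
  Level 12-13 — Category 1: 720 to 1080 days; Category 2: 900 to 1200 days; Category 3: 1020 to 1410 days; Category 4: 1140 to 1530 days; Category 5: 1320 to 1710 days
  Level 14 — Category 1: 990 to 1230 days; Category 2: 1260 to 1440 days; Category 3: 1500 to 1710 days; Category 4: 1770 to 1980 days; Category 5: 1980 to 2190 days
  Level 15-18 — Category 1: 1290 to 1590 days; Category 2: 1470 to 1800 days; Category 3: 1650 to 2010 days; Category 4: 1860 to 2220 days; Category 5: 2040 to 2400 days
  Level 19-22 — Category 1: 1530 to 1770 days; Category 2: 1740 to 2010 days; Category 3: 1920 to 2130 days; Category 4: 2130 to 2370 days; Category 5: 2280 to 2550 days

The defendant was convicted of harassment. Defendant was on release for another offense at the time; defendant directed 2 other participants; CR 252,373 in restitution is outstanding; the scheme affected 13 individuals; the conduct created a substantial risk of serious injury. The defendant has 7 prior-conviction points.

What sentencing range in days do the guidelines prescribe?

Base offense level for harassment: 2.
§1 applies: 2 + 1 = 3.
§2 applies (level before this adjustment is 3 < 6, so +1): 3 + 1 = 4.
§3 applies: 4 + 1 = 5.
§4 applies: 5 + 3 = 8.
§6 applies: 8 + 3 = 11.
Final offense level: 11.
Criminal history: 7 prior points → Category 2 (6-7).
Level 11 falls in the 9-11 band.
Grid: Level 9-11 × Category 2 = 690-990 days.

690-990 days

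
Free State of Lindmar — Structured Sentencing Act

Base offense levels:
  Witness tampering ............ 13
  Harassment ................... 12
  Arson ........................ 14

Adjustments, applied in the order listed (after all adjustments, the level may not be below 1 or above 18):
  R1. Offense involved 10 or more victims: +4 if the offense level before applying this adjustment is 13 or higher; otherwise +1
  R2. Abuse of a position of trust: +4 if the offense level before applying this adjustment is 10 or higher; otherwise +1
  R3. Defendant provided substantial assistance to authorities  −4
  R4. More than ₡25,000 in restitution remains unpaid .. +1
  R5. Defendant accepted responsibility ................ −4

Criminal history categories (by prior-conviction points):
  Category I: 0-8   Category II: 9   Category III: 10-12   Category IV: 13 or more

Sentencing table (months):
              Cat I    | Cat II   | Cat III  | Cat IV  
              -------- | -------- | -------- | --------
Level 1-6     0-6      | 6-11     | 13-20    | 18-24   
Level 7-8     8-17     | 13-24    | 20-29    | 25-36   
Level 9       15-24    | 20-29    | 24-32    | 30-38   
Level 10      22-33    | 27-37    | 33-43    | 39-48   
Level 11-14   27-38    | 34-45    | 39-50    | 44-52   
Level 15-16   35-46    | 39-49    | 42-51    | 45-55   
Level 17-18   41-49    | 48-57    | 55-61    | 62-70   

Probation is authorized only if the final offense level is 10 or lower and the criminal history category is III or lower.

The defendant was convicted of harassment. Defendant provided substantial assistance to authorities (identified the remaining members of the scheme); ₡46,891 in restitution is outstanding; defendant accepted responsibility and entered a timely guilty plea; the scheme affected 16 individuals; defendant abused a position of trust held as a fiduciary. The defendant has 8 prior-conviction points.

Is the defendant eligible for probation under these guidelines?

Base offense level for harassment: 12.
R1 applies (level before this adjustment is 12 < 13, so +1): 12 + 1 = 13.
R2 applies (level before this adjustment is 13 ≥ 10, so +4): 13 + 4 = 17.
R3 applies: 17 − 4 = 13.
R4 applies: 13 + 1 = 14.
R5 applies: 14 − 4 = 10.
Final offense level: 10.
Criminal history: 8 prior points → Category I (0-8).
Level 10 falls in the 10 band.
Grid: Level 10 × Category I = 22-33 months.
Probation check: level 10 ≤ 10 and category I ≤ III → eligible.

Yes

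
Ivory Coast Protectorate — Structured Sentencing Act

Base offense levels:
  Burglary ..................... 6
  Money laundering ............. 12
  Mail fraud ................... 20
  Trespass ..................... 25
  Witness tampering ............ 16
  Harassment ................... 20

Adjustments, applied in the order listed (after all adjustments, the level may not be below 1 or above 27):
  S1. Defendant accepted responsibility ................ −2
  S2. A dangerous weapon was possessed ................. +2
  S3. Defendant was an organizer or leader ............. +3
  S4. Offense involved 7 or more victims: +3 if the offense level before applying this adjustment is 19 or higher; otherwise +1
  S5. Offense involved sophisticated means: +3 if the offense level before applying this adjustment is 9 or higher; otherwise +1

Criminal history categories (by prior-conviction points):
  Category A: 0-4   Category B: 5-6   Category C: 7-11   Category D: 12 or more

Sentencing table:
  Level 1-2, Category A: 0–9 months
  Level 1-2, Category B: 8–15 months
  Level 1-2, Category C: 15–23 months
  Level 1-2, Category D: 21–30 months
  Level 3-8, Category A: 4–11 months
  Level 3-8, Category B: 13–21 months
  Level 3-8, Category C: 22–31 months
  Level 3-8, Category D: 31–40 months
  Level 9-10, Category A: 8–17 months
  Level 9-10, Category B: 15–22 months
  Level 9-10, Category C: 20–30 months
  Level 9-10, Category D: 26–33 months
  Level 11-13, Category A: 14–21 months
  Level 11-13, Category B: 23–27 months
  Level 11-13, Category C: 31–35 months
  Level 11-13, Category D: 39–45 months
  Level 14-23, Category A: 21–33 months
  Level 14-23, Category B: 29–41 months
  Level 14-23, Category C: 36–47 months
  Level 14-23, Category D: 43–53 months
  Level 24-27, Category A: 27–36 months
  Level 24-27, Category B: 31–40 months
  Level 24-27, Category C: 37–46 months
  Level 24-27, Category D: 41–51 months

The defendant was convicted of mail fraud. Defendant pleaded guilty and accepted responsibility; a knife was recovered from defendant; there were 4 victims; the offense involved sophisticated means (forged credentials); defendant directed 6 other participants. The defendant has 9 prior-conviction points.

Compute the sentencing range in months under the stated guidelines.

37-46 months

Base offense level for mail fraud: 20.
S1 applies: 20 − 2 = 18.
S2 applies: 18 + 2 = 20.
S3 applies: 20 + 3 = 23.
S4 does not apply.
S5 applies (level before this adjustment is 23 ≥ 9, so +3): 23 + 3 = 26.
Final offense level: 26.
Criminal history: 9 prior points → Category C (7-11).
Level 26 falls in the 24-27 band.
Grid: Level 24-27 × Category C = 37-46 months.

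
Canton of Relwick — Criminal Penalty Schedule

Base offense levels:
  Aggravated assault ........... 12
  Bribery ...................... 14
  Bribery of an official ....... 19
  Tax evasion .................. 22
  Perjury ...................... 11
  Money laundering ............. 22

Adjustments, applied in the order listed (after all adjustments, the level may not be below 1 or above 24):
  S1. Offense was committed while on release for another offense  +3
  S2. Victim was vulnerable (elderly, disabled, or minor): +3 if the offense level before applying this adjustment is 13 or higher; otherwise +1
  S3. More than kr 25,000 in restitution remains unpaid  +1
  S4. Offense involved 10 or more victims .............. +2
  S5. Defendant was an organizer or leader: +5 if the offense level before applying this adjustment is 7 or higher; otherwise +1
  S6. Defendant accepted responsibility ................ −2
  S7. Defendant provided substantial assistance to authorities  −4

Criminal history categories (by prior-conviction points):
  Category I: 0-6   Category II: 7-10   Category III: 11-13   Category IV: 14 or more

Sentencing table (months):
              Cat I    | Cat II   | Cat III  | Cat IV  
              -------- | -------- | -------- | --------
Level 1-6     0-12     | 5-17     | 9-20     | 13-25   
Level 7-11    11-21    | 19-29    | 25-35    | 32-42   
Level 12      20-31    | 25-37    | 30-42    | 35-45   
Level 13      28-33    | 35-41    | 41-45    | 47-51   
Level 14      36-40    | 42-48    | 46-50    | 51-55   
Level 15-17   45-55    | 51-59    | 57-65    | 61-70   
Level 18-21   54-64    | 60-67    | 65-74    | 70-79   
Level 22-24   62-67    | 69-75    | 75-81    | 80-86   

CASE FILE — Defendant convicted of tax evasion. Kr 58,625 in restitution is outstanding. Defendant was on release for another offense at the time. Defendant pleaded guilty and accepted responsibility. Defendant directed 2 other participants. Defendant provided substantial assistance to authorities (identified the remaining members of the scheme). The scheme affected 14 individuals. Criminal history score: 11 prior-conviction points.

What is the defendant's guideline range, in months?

Base offense level for tax evasion: 22.
S1 applies: 22 + 3 = 25.
S3 applies: 25 + 1 = 26.
S4 applies: 26 + 2 = 28.
S5 applies (level before this adjustment is 28 ≥ 7, so +5): 28 + 5 = 33.
S6 applies: 33 − 2 = 31.
S7 applies: 31 − 4 = 27.
Level 27 exceeds the maximum of 24; capped at 24.
Final offense level: 24.
Criminal history: 11 prior points → Category III (11-13).
Level 24 falls in the 22-24 band.
Grid: Level 22-24 × Category III = 75-81 months.

75-81 months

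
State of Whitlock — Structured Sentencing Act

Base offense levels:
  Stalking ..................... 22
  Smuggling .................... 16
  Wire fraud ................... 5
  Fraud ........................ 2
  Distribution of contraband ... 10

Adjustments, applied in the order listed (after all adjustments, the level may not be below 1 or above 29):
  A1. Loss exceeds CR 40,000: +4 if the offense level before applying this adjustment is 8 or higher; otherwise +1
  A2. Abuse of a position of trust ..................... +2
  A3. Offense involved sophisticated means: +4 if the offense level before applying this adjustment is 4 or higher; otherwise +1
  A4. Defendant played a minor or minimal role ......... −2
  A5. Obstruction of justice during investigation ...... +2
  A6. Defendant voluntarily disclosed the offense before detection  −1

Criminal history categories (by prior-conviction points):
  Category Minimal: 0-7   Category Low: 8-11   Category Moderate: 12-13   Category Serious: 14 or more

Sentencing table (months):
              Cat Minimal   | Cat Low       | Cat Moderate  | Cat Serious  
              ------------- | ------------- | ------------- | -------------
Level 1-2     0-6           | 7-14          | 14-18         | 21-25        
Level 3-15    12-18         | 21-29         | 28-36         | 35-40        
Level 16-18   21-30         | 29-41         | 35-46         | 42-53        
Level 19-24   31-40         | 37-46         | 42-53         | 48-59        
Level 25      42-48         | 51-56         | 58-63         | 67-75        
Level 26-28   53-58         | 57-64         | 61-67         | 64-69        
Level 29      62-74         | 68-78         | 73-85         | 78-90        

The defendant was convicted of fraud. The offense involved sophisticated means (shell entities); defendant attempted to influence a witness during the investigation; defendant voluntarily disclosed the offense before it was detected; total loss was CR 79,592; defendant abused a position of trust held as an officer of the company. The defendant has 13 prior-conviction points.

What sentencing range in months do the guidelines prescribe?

Base offense level for fraud: 2.
A1 applies (level before this adjustment is 2 < 8, so +1): 2 + 1 = 3.
A2 applies: 3 + 2 = 5.
A3 applies (level before this adjustment is 5 ≥ 4, so +4): 5 + 4 = 9.
A4 does not apply.
A5 applies: 9 + 2 = 11.
A6 applies: 11 − 1 = 10.
Final offense level: 10.
Criminal history: 13 prior points → Category Moderate (12-13).
Level 10 falls in the 3-15 band.
Grid: Level 3-15 × Category Moderate = 28-36 months.

28-36 months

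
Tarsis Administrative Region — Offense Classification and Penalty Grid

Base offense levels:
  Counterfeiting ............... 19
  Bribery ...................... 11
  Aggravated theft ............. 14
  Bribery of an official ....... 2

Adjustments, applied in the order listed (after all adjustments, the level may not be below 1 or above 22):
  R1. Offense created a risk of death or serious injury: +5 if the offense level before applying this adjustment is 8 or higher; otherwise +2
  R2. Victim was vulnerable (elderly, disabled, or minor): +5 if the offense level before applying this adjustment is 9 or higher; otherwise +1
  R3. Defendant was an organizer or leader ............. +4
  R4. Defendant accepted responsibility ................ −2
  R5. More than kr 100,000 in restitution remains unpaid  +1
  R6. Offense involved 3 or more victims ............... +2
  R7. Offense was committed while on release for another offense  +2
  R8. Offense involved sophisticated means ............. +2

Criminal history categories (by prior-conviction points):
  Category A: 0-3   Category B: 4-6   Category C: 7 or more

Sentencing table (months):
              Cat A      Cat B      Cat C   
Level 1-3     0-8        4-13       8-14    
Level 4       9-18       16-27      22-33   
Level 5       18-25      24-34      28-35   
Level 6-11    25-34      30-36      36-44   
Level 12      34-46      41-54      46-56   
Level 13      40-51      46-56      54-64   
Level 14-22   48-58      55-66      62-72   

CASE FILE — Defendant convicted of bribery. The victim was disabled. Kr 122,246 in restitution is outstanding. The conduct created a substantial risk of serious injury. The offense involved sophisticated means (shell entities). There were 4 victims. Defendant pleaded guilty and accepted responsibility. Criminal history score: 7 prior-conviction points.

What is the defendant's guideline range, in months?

Base offense level for bribery: 11.
R1 applies (level before this adjustment is 11 ≥ 8, so +5): 11 + 5 = 16.
R2 applies (level before this adjustment is 16 ≥ 9, so +5): 16 + 5 = 21.
R3 does not apply.
R4 applies: 21 − 2 = 19.
R5 applies: 19 + 1 = 20.
R6 applies: 20 + 2 = 22.
R8 applies: 22 + 2 = 24.
Level 24 exceeds the maximum of 22; capped at 22.
Final offense level: 22.
Criminal history: 7 prior points → Category C (7+).
Level 22 falls in the 14-22 band.
Grid: Level 14-22 × Category C = 62-72 months.

62-72 months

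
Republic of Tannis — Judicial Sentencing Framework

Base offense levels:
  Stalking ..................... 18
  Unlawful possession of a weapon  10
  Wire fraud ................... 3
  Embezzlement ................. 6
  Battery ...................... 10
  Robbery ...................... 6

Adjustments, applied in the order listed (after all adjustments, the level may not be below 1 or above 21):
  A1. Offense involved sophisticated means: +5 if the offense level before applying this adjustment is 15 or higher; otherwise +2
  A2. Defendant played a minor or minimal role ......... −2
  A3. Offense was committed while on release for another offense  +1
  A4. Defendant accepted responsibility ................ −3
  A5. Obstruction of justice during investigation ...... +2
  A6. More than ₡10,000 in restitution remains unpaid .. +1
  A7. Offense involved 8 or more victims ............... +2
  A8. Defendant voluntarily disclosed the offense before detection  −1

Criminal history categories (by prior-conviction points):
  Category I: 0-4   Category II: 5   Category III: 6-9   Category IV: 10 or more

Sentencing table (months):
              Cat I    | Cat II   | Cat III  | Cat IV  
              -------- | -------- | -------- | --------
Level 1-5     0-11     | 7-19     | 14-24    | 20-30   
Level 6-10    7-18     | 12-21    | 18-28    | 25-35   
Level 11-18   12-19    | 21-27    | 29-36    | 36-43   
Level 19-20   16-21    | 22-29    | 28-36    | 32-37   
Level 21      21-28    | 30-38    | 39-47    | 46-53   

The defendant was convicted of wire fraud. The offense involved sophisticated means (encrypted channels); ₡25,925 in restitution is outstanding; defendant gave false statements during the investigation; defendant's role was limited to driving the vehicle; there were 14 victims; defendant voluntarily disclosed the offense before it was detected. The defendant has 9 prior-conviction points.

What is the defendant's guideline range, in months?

18-28 months

Base offense level for wire fraud: 3.
A1 applies (level before this adjustment is 3 < 15, so +2): 3 + 2 = 5.
A2 applies: 5 − 2 = 3.
A3 does not apply.
A5 applies: 3 + 2 = 5.
A6 applies: 5 + 1 = 6.
A7 applies: 6 + 2 = 8.
A8 applies: 8 − 1 = 7.
Final offense level: 7.
Criminal history: 9 prior points → Category III (6-9).
Level 7 falls in the 6-10 band.
Grid: Level 6-10 × Category III = 18-28 months.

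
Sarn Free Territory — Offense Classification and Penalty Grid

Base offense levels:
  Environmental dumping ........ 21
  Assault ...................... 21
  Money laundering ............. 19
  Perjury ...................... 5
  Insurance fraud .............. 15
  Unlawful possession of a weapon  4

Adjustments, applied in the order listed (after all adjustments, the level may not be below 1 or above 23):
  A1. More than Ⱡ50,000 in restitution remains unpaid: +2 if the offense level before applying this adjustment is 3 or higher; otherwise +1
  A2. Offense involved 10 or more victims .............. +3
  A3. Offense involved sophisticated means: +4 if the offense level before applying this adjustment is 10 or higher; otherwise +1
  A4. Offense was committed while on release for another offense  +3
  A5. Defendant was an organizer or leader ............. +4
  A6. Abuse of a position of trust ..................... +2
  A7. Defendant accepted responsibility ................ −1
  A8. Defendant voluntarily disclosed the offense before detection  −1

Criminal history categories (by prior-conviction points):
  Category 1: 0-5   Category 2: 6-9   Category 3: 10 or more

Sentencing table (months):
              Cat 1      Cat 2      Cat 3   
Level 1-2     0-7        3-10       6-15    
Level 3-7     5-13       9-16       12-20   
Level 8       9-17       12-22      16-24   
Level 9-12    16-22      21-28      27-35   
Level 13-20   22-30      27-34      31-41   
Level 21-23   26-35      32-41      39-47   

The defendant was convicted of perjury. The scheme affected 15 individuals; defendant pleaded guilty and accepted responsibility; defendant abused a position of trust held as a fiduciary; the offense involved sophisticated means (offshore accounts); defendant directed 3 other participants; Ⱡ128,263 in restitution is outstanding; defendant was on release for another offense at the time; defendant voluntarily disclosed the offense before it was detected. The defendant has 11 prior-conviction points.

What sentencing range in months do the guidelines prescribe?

Base offense level for perjury: 5.
A1 applies (level before this adjustment is 5 ≥ 3, so +2): 5 + 2 = 7.
A2 applies: 7 + 3 = 10.
A3 applies (level before this adjustment is 10 ≥ 10, so +4): 10 + 4 = 14.
A4 applies: 14 + 3 = 17.
A5 applies: 17 + 4 = 21.
A6 applies: 21 + 2 = 23.
A7 applies: 23 − 1 = 22.
A8 applies: 22 − 1 = 21.
Final offense level: 21.
Criminal history: 11 prior points → Category 3 (10+).
Level 21 falls in the 21-23 band.
Grid: Level 21-23 × Category 3 = 39-47 months.

39-47 months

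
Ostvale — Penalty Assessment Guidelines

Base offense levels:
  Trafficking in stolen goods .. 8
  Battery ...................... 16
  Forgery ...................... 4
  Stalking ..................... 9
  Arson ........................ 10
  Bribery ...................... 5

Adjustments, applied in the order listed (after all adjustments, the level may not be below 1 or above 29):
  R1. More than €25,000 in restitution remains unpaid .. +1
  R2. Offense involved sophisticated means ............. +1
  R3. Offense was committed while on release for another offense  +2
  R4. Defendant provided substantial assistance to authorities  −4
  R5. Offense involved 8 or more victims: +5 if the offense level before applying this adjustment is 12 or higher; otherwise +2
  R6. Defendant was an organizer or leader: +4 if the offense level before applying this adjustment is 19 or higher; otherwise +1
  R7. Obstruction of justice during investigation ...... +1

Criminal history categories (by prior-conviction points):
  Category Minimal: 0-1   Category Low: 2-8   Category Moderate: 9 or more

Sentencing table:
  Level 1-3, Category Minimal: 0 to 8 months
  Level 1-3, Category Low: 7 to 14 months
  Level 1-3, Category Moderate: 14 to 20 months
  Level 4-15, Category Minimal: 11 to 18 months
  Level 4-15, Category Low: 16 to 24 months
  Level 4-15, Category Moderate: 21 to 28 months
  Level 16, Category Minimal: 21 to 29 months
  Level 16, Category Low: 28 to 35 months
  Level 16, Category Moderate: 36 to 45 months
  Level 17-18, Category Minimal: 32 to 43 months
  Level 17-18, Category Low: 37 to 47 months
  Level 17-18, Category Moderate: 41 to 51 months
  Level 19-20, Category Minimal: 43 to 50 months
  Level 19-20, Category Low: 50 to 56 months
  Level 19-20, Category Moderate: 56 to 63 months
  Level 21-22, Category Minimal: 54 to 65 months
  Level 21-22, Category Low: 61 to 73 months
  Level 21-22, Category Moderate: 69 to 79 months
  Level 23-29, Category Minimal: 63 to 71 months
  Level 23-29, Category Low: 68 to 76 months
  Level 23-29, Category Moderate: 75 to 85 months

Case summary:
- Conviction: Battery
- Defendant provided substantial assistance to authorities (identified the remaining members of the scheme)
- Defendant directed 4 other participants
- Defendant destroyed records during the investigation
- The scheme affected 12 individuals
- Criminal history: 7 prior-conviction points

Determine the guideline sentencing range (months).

Base offense level for battery: 16.
R1 does not apply.
R2 does not apply.
R4 applies: 16 − 4 = 12.
R5 applies (level before this adjustment is 12 ≥ 12, so +5): 12 + 5 = 17.
R6 applies (level before this adjustment is 17 < 19, so +1): 17 + 1 = 18.
R7 applies: 18 + 1 = 19.
Final offense level: 19.
Criminal history: 7 prior points → Category Low (2-8).
Level 19 falls in the 19-20 band.
Grid: Level 19-20 × Category Low = 50-56 months.

50-56 months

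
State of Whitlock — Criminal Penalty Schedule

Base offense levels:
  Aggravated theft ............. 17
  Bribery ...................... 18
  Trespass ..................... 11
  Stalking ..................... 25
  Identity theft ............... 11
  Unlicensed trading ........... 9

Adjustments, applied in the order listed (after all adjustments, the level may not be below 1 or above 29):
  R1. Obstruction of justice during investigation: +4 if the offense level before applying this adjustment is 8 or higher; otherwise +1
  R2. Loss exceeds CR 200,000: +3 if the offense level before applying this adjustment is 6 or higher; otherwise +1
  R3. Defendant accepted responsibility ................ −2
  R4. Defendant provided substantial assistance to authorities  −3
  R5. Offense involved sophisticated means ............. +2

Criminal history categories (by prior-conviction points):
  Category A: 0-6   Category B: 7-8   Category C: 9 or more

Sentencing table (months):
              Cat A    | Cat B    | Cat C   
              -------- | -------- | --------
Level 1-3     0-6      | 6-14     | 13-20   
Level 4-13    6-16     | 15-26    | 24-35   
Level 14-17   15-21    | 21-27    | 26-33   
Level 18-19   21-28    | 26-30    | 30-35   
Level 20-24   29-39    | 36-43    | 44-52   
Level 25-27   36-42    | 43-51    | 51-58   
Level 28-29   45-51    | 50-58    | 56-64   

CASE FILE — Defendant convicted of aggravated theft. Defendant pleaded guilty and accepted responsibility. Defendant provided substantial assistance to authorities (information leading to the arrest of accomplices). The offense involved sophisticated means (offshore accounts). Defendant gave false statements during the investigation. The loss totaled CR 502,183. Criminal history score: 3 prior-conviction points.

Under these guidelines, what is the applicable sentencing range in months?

29-39 months

Base offense level for aggravated theft: 17.
R1 applies (level before this adjustment is 17 ≥ 8, so +4): 17 + 4 = 21.
R2 applies (level before this adjustment is 21 ≥ 6, so +3): 21 + 3 = 24.
R3 applies: 24 − 2 = 22.
R4 applies: 22 − 3 = 19.
R5 applies: 19 + 2 = 21.
Final offense level: 21.
Criminal history: 3 prior points → Category A (0-6).
Level 21 falls in the 20-24 band.
Grid: Level 20-24 × Category A = 29-39 months.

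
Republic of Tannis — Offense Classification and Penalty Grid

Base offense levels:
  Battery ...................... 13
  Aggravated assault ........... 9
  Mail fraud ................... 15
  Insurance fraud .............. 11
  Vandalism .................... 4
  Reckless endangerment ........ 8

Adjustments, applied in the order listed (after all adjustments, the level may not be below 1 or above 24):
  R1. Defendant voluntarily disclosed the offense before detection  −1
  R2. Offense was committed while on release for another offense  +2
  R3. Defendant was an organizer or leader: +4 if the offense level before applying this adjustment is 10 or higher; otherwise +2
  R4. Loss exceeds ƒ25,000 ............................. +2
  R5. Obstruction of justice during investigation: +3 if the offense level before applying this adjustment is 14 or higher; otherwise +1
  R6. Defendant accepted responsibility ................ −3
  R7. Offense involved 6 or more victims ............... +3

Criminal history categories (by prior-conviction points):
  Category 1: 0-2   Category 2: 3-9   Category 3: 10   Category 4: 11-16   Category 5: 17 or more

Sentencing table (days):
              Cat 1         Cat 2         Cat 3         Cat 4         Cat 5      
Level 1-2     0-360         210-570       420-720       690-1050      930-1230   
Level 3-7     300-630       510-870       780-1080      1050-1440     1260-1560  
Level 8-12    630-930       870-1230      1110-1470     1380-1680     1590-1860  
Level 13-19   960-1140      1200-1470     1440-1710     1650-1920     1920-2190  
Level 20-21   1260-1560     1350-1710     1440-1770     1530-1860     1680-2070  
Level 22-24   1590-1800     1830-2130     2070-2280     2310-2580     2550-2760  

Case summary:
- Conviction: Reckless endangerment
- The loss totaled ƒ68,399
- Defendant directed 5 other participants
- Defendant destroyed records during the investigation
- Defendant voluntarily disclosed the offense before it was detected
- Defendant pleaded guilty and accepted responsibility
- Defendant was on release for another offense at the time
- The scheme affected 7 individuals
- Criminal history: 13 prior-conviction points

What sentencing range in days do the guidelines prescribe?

1650-1920 days

Base offense level for reckless endangerment: 8.
R1 applies: 8 − 1 = 7.
R2 applies: 7 + 2 = 9.
R3 applies (level before this adjustment is 9 < 10, so +2): 9 + 2 = 11.
R4 applies: 11 + 2 = 13.
R5 applies (level before this adjustment is 13 < 14, so +1): 13 + 1 = 14.
R6 applies: 14 − 3 = 11.
R7 applies: 11 + 3 = 14.
Final offense level: 14.
Criminal history: 13 prior points → Category 4 (11-16).
Level 14 falls in the 13-19 band.
Grid: Level 13-19 × Category 4 = 1650-1920 days.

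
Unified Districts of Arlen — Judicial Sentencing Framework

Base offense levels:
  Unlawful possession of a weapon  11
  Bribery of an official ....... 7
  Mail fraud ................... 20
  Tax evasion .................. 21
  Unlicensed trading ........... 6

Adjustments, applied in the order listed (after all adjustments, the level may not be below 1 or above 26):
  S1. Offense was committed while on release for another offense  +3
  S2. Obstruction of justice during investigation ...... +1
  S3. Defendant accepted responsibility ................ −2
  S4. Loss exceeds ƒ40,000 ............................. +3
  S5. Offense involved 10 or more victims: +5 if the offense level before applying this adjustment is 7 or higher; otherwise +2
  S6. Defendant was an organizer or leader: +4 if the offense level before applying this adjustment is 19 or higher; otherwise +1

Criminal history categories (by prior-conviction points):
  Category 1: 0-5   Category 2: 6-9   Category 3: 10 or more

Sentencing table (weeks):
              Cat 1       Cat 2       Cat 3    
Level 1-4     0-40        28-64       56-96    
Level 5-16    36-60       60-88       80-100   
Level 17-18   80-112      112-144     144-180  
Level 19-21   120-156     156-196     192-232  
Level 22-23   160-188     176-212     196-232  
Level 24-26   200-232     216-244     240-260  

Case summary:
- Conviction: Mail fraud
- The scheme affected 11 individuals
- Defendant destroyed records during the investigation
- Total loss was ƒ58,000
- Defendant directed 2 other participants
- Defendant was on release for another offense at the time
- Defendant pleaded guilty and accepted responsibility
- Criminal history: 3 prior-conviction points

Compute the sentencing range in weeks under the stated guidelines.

200-232 weeks

Base offense level for mail fraud: 20.
S1 applies: 20 + 3 = 23.
S2 applies: 23 + 1 = 24.
S3 applies: 24 − 2 = 22.
S4 applies: 22 + 3 = 25.
S5 applies (level before this adjustment is 25 ≥ 7, so +5): 25 + 5 = 30.
S6 applies (level before this adjustment is 30 ≥ 19, so +4): 30 + 4 = 34.
Level 34 exceeds the maximum of 26; capped at 26.
Final offense level: 26.
Criminal history: 3 prior points → Category 1 (0-5).
Level 26 falls in the 24-26 band.
Grid: Level 24-26 × Category 1 = 200-232 weeks.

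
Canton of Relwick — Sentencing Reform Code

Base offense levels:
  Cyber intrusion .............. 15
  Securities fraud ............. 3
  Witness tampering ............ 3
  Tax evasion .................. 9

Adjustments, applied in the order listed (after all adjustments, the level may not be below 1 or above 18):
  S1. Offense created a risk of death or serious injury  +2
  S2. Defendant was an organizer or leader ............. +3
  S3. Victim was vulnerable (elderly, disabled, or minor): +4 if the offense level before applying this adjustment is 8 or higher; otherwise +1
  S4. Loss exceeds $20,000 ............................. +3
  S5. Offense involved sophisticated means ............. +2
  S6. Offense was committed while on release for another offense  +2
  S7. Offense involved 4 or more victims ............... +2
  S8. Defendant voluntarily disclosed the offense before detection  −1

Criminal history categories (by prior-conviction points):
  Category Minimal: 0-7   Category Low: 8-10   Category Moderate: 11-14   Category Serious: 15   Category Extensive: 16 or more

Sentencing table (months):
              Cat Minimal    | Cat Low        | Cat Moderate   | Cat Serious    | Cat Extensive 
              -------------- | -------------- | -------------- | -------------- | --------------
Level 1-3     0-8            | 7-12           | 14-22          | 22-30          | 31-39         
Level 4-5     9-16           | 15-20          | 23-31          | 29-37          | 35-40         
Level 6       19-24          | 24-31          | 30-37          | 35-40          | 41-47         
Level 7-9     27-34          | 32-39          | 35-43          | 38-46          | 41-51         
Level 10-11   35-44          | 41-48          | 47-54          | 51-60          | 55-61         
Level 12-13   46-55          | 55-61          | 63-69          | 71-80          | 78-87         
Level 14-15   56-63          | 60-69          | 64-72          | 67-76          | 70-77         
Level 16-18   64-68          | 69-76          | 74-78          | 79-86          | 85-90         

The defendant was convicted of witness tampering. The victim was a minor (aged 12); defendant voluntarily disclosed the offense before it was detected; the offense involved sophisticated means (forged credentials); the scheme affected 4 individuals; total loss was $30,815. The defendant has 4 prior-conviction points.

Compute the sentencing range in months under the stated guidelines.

Base offense level for witness tampering: 3.
S1 does not apply.
S2 does not apply.
S3 applies (level before this adjustment is 3 < 8, so +1): 3 + 1 = 4.
S4 applies: 4 + 3 = 7.
S5 applies: 7 + 2 = 9.
S7 applies: 9 + 2 = 11.
S8 applies: 11 − 1 = 10.
Final offense level: 10.
Criminal history: 4 prior points → Category Minimal (0-7).
Level 10 falls in the 10-11 band.
Grid: Level 10-11 × Category Minimal = 35-44 months.

35-44 months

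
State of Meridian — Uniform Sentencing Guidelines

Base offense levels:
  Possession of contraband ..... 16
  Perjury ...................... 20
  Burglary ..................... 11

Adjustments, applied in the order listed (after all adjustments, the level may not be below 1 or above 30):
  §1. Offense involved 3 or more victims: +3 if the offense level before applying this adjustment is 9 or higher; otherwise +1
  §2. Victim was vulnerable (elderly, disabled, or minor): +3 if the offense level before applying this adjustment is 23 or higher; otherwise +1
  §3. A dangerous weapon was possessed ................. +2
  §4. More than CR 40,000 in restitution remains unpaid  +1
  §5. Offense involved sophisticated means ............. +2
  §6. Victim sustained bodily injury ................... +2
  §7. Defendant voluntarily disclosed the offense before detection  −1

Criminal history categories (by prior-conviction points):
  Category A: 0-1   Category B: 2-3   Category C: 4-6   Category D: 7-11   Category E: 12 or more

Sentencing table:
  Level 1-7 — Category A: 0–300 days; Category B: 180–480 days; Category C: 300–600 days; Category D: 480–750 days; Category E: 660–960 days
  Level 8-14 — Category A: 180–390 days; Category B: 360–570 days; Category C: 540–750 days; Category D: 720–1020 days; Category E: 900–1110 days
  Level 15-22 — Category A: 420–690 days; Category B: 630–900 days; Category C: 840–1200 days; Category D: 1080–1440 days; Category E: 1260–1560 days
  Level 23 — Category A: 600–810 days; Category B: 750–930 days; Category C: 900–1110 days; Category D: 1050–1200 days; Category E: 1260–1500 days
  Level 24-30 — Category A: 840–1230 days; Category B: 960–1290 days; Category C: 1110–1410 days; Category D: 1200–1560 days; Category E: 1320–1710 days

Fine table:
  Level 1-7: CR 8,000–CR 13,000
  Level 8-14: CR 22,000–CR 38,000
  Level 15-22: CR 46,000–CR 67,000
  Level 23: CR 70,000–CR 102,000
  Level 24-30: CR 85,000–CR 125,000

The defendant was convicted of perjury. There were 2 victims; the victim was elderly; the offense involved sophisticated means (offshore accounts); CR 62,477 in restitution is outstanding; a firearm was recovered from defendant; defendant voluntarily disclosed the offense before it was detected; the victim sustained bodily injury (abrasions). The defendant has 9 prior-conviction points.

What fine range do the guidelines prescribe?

CR 85,000–CR 125,000

Base offense level for perjury: 20.
§2 applies (level before this adjustment is 20 < 23, so +1): 20 + 1 = 21.
§3 applies: 21 + 2 = 23.
§4 applies: 23 + 1 = 24.
§5 applies: 24 + 2 = 26.
§6 applies: 26 + 2 = 28.
§7 applies: 28 − 1 = 27.
Final offense level: 27.
Level 27 falls in the 24-30 band.
Fine table: Level 24-30 → CR 85,000–CR 125,000.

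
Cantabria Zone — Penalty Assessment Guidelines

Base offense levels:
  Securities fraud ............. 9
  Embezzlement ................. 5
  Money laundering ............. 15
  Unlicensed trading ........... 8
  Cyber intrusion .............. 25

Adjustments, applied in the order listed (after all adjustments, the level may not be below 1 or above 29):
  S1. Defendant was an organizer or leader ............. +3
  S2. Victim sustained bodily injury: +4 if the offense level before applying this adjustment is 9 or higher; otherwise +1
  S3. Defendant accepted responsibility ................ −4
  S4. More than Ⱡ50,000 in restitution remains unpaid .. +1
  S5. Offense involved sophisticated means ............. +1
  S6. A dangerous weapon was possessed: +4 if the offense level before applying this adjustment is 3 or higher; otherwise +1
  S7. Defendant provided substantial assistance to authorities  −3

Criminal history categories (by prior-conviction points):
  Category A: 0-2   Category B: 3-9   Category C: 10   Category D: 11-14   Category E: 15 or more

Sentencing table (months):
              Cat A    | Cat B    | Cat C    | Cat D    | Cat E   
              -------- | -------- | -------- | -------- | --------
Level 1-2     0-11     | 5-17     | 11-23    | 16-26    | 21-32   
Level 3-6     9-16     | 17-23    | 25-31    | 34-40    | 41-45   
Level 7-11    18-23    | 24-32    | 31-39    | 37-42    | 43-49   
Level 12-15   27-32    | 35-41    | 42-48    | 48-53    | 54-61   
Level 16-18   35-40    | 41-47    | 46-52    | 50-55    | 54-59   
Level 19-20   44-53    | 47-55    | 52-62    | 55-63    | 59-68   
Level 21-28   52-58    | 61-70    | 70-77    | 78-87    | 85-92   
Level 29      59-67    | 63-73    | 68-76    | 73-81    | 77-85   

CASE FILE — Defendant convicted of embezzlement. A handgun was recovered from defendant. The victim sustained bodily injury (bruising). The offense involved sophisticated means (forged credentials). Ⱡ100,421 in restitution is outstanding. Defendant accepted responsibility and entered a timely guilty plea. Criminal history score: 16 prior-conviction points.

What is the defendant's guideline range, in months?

Base offense level for embezzlement: 5.
S2 applies (level before this adjustment is 5 < 9, so +1): 5 + 1 = 6.
S3 applies: 6 − 4 = 2.
S4 applies: 2 + 1 = 3.
S5 applies: 3 + 1 = 4.
S6 applies (level before this adjustment is 4 ≥ 3, so +4): 4 + 4 = 8.
S7 does not apply.
Final offense level: 8.
Criminal history: 16 prior points → Category E (15+).
Level 8 falls in the 7-11 band.
Grid: Level 7-11 × Category E = 43-49 months.

43-49 months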